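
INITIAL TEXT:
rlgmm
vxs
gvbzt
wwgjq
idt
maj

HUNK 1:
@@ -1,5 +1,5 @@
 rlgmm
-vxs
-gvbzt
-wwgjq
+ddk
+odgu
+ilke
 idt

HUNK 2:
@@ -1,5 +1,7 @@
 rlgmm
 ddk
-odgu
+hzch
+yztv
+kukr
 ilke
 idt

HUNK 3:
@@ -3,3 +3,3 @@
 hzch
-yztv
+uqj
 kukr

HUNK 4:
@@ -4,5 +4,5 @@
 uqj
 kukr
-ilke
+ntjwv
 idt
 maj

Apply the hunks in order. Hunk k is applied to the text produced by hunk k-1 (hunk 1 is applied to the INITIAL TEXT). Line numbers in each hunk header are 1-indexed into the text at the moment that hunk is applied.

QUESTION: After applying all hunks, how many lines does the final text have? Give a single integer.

Answer: 8

Derivation:
Hunk 1: at line 1 remove [vxs,gvbzt,wwgjq] add [ddk,odgu,ilke] -> 6 lines: rlgmm ddk odgu ilke idt maj
Hunk 2: at line 1 remove [odgu] add [hzch,yztv,kukr] -> 8 lines: rlgmm ddk hzch yztv kukr ilke idt maj
Hunk 3: at line 3 remove [yztv] add [uqj] -> 8 lines: rlgmm ddk hzch uqj kukr ilke idt maj
Hunk 4: at line 4 remove [ilke] add [ntjwv] -> 8 lines: rlgmm ddk hzch uqj kukr ntjwv idt maj
Final line count: 8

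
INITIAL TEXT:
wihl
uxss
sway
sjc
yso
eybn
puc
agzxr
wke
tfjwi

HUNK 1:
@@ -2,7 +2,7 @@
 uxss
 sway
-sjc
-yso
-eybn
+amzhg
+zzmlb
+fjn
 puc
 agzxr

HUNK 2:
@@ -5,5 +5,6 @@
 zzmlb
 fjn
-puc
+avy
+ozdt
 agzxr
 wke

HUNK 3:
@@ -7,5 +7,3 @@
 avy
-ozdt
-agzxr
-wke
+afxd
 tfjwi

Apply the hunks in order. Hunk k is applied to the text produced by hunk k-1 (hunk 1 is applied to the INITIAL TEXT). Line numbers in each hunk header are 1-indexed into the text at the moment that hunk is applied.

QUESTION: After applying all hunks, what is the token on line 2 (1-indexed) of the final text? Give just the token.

Answer: uxss

Derivation:
Hunk 1: at line 2 remove [sjc,yso,eybn] add [amzhg,zzmlb,fjn] -> 10 lines: wihl uxss sway amzhg zzmlb fjn puc agzxr wke tfjwi
Hunk 2: at line 5 remove [puc] add [avy,ozdt] -> 11 lines: wihl uxss sway amzhg zzmlb fjn avy ozdt agzxr wke tfjwi
Hunk 3: at line 7 remove [ozdt,agzxr,wke] add [afxd] -> 9 lines: wihl uxss sway amzhg zzmlb fjn avy afxd tfjwi
Final line 2: uxss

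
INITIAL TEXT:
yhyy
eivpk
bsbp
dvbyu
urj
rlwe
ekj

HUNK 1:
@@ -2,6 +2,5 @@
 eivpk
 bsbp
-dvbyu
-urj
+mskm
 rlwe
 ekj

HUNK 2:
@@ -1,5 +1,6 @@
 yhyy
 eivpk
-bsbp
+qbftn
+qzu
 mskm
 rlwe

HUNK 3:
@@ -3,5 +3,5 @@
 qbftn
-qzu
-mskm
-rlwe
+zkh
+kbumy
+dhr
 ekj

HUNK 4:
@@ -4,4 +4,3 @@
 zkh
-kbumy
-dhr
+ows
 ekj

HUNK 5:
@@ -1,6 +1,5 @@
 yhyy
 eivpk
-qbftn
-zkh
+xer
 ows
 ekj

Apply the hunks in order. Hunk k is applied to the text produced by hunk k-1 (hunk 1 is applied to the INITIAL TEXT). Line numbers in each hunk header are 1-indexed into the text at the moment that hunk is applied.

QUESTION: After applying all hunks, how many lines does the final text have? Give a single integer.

Answer: 5

Derivation:
Hunk 1: at line 2 remove [dvbyu,urj] add [mskm] -> 6 lines: yhyy eivpk bsbp mskm rlwe ekj
Hunk 2: at line 1 remove [bsbp] add [qbftn,qzu] -> 7 lines: yhyy eivpk qbftn qzu mskm rlwe ekj
Hunk 3: at line 3 remove [qzu,mskm,rlwe] add [zkh,kbumy,dhr] -> 7 lines: yhyy eivpk qbftn zkh kbumy dhr ekj
Hunk 4: at line 4 remove [kbumy,dhr] add [ows] -> 6 lines: yhyy eivpk qbftn zkh ows ekj
Hunk 5: at line 1 remove [qbftn,zkh] add [xer] -> 5 lines: yhyy eivpk xer ows ekj
Final line count: 5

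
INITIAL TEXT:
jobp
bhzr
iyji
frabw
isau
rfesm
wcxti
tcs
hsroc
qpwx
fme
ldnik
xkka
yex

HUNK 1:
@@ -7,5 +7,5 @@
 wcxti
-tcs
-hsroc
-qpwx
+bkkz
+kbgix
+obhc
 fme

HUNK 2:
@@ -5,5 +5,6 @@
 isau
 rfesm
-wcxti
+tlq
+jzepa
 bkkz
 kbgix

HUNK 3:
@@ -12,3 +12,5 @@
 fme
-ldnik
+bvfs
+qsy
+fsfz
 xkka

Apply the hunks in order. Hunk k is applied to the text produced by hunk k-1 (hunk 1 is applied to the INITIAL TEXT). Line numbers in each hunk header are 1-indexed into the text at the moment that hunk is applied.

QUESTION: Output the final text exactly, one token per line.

Answer: jobp
bhzr
iyji
frabw
isau
rfesm
tlq
jzepa
bkkz
kbgix
obhc
fme
bvfs
qsy
fsfz
xkka
yex

Derivation:
Hunk 1: at line 7 remove [tcs,hsroc,qpwx] add [bkkz,kbgix,obhc] -> 14 lines: jobp bhzr iyji frabw isau rfesm wcxti bkkz kbgix obhc fme ldnik xkka yex
Hunk 2: at line 5 remove [wcxti] add [tlq,jzepa] -> 15 lines: jobp bhzr iyji frabw isau rfesm tlq jzepa bkkz kbgix obhc fme ldnik xkka yex
Hunk 3: at line 12 remove [ldnik] add [bvfs,qsy,fsfz] -> 17 lines: jobp bhzr iyji frabw isau rfesm tlq jzepa bkkz kbgix obhc fme bvfs qsy fsfz xkka yex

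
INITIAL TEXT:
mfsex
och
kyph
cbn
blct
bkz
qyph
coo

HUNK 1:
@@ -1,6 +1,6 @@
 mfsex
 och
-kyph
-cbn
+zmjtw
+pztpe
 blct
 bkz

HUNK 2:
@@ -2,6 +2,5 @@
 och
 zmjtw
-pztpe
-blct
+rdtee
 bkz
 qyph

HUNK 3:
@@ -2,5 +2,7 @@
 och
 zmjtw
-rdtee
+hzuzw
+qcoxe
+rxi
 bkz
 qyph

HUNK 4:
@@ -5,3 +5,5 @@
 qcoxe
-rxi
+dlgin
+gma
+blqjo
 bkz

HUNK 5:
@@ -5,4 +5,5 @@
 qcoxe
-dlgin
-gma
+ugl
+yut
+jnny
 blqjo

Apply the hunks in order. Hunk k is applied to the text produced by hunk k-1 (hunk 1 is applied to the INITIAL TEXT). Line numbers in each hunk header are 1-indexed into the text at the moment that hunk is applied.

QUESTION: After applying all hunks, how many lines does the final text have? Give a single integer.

Answer: 12

Derivation:
Hunk 1: at line 1 remove [kyph,cbn] add [zmjtw,pztpe] -> 8 lines: mfsex och zmjtw pztpe blct bkz qyph coo
Hunk 2: at line 2 remove [pztpe,blct] add [rdtee] -> 7 lines: mfsex och zmjtw rdtee bkz qyph coo
Hunk 3: at line 2 remove [rdtee] add [hzuzw,qcoxe,rxi] -> 9 lines: mfsex och zmjtw hzuzw qcoxe rxi bkz qyph coo
Hunk 4: at line 5 remove [rxi] add [dlgin,gma,blqjo] -> 11 lines: mfsex och zmjtw hzuzw qcoxe dlgin gma blqjo bkz qyph coo
Hunk 5: at line 5 remove [dlgin,gma] add [ugl,yut,jnny] -> 12 lines: mfsex och zmjtw hzuzw qcoxe ugl yut jnny blqjo bkz qyph coo
Final line count: 12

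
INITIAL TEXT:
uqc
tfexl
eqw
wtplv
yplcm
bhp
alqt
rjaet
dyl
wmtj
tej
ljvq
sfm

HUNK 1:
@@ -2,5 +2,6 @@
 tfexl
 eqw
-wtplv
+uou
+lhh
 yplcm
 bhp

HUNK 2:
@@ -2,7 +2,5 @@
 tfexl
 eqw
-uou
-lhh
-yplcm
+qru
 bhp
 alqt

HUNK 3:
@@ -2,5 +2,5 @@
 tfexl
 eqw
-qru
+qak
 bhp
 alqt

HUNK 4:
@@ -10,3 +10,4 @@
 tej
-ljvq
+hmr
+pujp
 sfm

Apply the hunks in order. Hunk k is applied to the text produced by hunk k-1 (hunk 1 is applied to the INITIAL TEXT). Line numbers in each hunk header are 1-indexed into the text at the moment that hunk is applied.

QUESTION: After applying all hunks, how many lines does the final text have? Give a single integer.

Hunk 1: at line 2 remove [wtplv] add [uou,lhh] -> 14 lines: uqc tfexl eqw uou lhh yplcm bhp alqt rjaet dyl wmtj tej ljvq sfm
Hunk 2: at line 2 remove [uou,lhh,yplcm] add [qru] -> 12 lines: uqc tfexl eqw qru bhp alqt rjaet dyl wmtj tej ljvq sfm
Hunk 3: at line 2 remove [qru] add [qak] -> 12 lines: uqc tfexl eqw qak bhp alqt rjaet dyl wmtj tej ljvq sfm
Hunk 4: at line 10 remove [ljvq] add [hmr,pujp] -> 13 lines: uqc tfexl eqw qak bhp alqt rjaet dyl wmtj tej hmr pujp sfm
Final line count: 13

Answer: 13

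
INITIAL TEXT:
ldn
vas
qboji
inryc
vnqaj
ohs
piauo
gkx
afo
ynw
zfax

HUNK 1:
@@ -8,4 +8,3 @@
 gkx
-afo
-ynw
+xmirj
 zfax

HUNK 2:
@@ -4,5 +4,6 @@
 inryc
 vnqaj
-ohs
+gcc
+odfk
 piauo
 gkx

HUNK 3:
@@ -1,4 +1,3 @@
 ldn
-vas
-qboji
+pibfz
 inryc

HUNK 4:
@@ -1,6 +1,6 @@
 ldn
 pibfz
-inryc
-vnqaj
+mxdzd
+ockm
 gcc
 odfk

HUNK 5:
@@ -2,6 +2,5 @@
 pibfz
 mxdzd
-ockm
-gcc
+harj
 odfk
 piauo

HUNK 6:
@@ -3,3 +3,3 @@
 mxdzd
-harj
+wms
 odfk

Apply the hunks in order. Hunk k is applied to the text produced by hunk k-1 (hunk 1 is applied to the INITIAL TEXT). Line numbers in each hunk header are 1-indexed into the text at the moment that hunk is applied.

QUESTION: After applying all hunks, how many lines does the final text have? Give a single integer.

Answer: 9

Derivation:
Hunk 1: at line 8 remove [afo,ynw] add [xmirj] -> 10 lines: ldn vas qboji inryc vnqaj ohs piauo gkx xmirj zfax
Hunk 2: at line 4 remove [ohs] add [gcc,odfk] -> 11 lines: ldn vas qboji inryc vnqaj gcc odfk piauo gkx xmirj zfax
Hunk 3: at line 1 remove [vas,qboji] add [pibfz] -> 10 lines: ldn pibfz inryc vnqaj gcc odfk piauo gkx xmirj zfax
Hunk 4: at line 1 remove [inryc,vnqaj] add [mxdzd,ockm] -> 10 lines: ldn pibfz mxdzd ockm gcc odfk piauo gkx xmirj zfax
Hunk 5: at line 2 remove [ockm,gcc] add [harj] -> 9 lines: ldn pibfz mxdzd harj odfk piauo gkx xmirj zfax
Hunk 6: at line 3 remove [harj] add [wms] -> 9 lines: ldn pibfz mxdzd wms odfk piauo gkx xmirj zfax
Final line count: 9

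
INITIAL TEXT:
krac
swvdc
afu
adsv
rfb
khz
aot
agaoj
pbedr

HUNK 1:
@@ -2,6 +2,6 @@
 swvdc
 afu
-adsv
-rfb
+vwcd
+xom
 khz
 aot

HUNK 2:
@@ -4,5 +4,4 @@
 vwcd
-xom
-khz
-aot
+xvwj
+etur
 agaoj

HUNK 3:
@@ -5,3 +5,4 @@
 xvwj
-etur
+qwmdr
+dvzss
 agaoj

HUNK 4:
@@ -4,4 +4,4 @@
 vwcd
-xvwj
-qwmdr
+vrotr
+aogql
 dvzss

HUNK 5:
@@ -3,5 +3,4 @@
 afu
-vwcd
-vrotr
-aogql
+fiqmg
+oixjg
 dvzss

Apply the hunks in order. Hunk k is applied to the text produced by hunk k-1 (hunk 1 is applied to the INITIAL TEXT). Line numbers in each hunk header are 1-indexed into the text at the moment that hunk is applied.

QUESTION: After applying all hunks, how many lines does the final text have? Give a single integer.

Answer: 8

Derivation:
Hunk 1: at line 2 remove [adsv,rfb] add [vwcd,xom] -> 9 lines: krac swvdc afu vwcd xom khz aot agaoj pbedr
Hunk 2: at line 4 remove [xom,khz,aot] add [xvwj,etur] -> 8 lines: krac swvdc afu vwcd xvwj etur agaoj pbedr
Hunk 3: at line 5 remove [etur] add [qwmdr,dvzss] -> 9 lines: krac swvdc afu vwcd xvwj qwmdr dvzss agaoj pbedr
Hunk 4: at line 4 remove [xvwj,qwmdr] add [vrotr,aogql] -> 9 lines: krac swvdc afu vwcd vrotr aogql dvzss agaoj pbedr
Hunk 5: at line 3 remove [vwcd,vrotr,aogql] add [fiqmg,oixjg] -> 8 lines: krac swvdc afu fiqmg oixjg dvzss agaoj pbedr
Final line count: 8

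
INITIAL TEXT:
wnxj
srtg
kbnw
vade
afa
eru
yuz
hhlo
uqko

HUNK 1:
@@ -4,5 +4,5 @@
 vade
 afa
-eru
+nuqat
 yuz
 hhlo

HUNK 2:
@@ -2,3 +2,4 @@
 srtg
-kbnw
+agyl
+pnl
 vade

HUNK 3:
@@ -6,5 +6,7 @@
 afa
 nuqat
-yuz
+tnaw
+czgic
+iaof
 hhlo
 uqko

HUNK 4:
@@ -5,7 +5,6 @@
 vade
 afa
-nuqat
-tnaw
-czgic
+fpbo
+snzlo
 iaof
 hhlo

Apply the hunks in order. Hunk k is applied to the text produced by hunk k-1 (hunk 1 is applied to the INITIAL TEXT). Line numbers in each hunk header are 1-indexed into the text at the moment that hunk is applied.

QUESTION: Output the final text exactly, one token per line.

Hunk 1: at line 4 remove [eru] add [nuqat] -> 9 lines: wnxj srtg kbnw vade afa nuqat yuz hhlo uqko
Hunk 2: at line 2 remove [kbnw] add [agyl,pnl] -> 10 lines: wnxj srtg agyl pnl vade afa nuqat yuz hhlo uqko
Hunk 3: at line 6 remove [yuz] add [tnaw,czgic,iaof] -> 12 lines: wnxj srtg agyl pnl vade afa nuqat tnaw czgic iaof hhlo uqko
Hunk 4: at line 5 remove [nuqat,tnaw,czgic] add [fpbo,snzlo] -> 11 lines: wnxj srtg agyl pnl vade afa fpbo snzlo iaof hhlo uqko

Answer: wnxj
srtg
agyl
pnl
vade
afa
fpbo
snzlo
iaof
hhlo
uqko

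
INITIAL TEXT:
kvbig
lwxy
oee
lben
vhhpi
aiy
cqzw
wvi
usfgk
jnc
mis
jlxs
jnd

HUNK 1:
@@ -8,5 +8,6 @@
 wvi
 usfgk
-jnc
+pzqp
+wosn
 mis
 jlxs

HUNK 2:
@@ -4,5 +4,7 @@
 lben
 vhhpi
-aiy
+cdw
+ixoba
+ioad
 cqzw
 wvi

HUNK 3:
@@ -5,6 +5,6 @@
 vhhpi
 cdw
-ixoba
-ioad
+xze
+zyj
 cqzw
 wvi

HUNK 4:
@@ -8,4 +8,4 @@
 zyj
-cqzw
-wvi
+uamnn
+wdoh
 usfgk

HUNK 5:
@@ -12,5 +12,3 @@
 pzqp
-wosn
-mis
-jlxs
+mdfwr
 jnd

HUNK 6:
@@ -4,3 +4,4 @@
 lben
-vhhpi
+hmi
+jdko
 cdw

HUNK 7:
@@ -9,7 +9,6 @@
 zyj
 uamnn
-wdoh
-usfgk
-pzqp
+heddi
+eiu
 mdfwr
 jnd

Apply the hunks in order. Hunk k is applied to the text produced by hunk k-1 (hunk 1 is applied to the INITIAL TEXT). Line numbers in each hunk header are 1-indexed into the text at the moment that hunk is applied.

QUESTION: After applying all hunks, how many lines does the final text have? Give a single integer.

Answer: 14

Derivation:
Hunk 1: at line 8 remove [jnc] add [pzqp,wosn] -> 14 lines: kvbig lwxy oee lben vhhpi aiy cqzw wvi usfgk pzqp wosn mis jlxs jnd
Hunk 2: at line 4 remove [aiy] add [cdw,ixoba,ioad] -> 16 lines: kvbig lwxy oee lben vhhpi cdw ixoba ioad cqzw wvi usfgk pzqp wosn mis jlxs jnd
Hunk 3: at line 5 remove [ixoba,ioad] add [xze,zyj] -> 16 lines: kvbig lwxy oee lben vhhpi cdw xze zyj cqzw wvi usfgk pzqp wosn mis jlxs jnd
Hunk 4: at line 8 remove [cqzw,wvi] add [uamnn,wdoh] -> 16 lines: kvbig lwxy oee lben vhhpi cdw xze zyj uamnn wdoh usfgk pzqp wosn mis jlxs jnd
Hunk 5: at line 12 remove [wosn,mis,jlxs] add [mdfwr] -> 14 lines: kvbig lwxy oee lben vhhpi cdw xze zyj uamnn wdoh usfgk pzqp mdfwr jnd
Hunk 6: at line 4 remove [vhhpi] add [hmi,jdko] -> 15 lines: kvbig lwxy oee lben hmi jdko cdw xze zyj uamnn wdoh usfgk pzqp mdfwr jnd
Hunk 7: at line 9 remove [wdoh,usfgk,pzqp] add [heddi,eiu] -> 14 lines: kvbig lwxy oee lben hmi jdko cdw xze zyj uamnn heddi eiu mdfwr jnd
Final line count: 14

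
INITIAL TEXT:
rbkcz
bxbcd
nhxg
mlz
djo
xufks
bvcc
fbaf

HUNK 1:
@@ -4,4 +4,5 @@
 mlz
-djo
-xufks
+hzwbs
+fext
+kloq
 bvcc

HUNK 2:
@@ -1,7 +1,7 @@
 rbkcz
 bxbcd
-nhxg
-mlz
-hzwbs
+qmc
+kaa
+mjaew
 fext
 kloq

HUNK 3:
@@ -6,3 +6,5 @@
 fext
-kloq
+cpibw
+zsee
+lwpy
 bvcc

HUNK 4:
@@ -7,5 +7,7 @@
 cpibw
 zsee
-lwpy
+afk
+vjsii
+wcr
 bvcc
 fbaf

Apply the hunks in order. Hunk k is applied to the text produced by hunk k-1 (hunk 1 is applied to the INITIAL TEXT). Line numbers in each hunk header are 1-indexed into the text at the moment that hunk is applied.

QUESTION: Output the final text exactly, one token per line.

Hunk 1: at line 4 remove [djo,xufks] add [hzwbs,fext,kloq] -> 9 lines: rbkcz bxbcd nhxg mlz hzwbs fext kloq bvcc fbaf
Hunk 2: at line 1 remove [nhxg,mlz,hzwbs] add [qmc,kaa,mjaew] -> 9 lines: rbkcz bxbcd qmc kaa mjaew fext kloq bvcc fbaf
Hunk 3: at line 6 remove [kloq] add [cpibw,zsee,lwpy] -> 11 lines: rbkcz bxbcd qmc kaa mjaew fext cpibw zsee lwpy bvcc fbaf
Hunk 4: at line 7 remove [lwpy] add [afk,vjsii,wcr] -> 13 lines: rbkcz bxbcd qmc kaa mjaew fext cpibw zsee afk vjsii wcr bvcc fbaf

Answer: rbkcz
bxbcd
qmc
kaa
mjaew
fext
cpibw
zsee
afk
vjsii
wcr
bvcc
fbaf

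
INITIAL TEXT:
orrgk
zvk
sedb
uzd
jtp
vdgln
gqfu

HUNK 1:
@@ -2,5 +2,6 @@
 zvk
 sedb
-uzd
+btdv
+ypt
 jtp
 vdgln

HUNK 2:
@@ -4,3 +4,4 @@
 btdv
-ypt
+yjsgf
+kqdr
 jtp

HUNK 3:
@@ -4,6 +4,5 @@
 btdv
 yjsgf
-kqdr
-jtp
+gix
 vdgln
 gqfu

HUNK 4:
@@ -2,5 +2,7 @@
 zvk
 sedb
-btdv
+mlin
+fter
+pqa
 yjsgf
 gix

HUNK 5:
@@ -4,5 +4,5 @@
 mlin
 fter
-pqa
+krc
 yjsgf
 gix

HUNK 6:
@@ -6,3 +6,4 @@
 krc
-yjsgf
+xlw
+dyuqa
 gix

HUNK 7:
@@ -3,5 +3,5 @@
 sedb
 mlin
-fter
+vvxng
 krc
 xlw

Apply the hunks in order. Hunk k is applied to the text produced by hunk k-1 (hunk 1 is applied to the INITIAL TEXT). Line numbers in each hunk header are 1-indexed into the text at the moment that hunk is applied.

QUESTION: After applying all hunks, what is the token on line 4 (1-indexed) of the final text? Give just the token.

Answer: mlin

Derivation:
Hunk 1: at line 2 remove [uzd] add [btdv,ypt] -> 8 lines: orrgk zvk sedb btdv ypt jtp vdgln gqfu
Hunk 2: at line 4 remove [ypt] add [yjsgf,kqdr] -> 9 lines: orrgk zvk sedb btdv yjsgf kqdr jtp vdgln gqfu
Hunk 3: at line 4 remove [kqdr,jtp] add [gix] -> 8 lines: orrgk zvk sedb btdv yjsgf gix vdgln gqfu
Hunk 4: at line 2 remove [btdv] add [mlin,fter,pqa] -> 10 lines: orrgk zvk sedb mlin fter pqa yjsgf gix vdgln gqfu
Hunk 5: at line 4 remove [pqa] add [krc] -> 10 lines: orrgk zvk sedb mlin fter krc yjsgf gix vdgln gqfu
Hunk 6: at line 6 remove [yjsgf] add [xlw,dyuqa] -> 11 lines: orrgk zvk sedb mlin fter krc xlw dyuqa gix vdgln gqfu
Hunk 7: at line 3 remove [fter] add [vvxng] -> 11 lines: orrgk zvk sedb mlin vvxng krc xlw dyuqa gix vdgln gqfu
Final line 4: mlin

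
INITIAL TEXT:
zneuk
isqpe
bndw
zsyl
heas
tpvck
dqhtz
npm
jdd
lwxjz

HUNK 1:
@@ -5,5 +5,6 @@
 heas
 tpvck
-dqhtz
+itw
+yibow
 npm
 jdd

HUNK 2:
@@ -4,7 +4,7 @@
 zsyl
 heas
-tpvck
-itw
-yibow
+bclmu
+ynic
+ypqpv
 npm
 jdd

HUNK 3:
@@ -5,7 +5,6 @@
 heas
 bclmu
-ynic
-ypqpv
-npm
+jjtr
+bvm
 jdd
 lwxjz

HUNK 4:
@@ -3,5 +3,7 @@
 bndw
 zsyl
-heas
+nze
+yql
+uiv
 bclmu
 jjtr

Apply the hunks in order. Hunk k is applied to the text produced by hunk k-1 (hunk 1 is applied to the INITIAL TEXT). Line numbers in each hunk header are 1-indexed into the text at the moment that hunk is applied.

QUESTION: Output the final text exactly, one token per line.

Answer: zneuk
isqpe
bndw
zsyl
nze
yql
uiv
bclmu
jjtr
bvm
jdd
lwxjz

Derivation:
Hunk 1: at line 5 remove [dqhtz] add [itw,yibow] -> 11 lines: zneuk isqpe bndw zsyl heas tpvck itw yibow npm jdd lwxjz
Hunk 2: at line 4 remove [tpvck,itw,yibow] add [bclmu,ynic,ypqpv] -> 11 lines: zneuk isqpe bndw zsyl heas bclmu ynic ypqpv npm jdd lwxjz
Hunk 3: at line 5 remove [ynic,ypqpv,npm] add [jjtr,bvm] -> 10 lines: zneuk isqpe bndw zsyl heas bclmu jjtr bvm jdd lwxjz
Hunk 4: at line 3 remove [heas] add [nze,yql,uiv] -> 12 lines: zneuk isqpe bndw zsyl nze yql uiv bclmu jjtr bvm jdd lwxjz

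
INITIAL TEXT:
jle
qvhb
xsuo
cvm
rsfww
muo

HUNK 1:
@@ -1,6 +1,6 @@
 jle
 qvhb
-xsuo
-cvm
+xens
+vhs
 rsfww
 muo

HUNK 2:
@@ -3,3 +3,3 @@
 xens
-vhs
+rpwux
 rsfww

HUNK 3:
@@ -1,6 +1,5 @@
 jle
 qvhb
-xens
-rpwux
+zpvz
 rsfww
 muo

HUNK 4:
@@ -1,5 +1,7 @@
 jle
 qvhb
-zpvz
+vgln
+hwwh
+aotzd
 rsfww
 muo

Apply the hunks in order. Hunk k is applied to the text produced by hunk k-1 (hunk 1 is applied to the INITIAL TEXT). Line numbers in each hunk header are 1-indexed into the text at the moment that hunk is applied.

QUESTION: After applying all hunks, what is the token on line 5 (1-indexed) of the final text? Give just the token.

Answer: aotzd

Derivation:
Hunk 1: at line 1 remove [xsuo,cvm] add [xens,vhs] -> 6 lines: jle qvhb xens vhs rsfww muo
Hunk 2: at line 3 remove [vhs] add [rpwux] -> 6 lines: jle qvhb xens rpwux rsfww muo
Hunk 3: at line 1 remove [xens,rpwux] add [zpvz] -> 5 lines: jle qvhb zpvz rsfww muo
Hunk 4: at line 1 remove [zpvz] add [vgln,hwwh,aotzd] -> 7 lines: jle qvhb vgln hwwh aotzd rsfww muo
Final line 5: aotzd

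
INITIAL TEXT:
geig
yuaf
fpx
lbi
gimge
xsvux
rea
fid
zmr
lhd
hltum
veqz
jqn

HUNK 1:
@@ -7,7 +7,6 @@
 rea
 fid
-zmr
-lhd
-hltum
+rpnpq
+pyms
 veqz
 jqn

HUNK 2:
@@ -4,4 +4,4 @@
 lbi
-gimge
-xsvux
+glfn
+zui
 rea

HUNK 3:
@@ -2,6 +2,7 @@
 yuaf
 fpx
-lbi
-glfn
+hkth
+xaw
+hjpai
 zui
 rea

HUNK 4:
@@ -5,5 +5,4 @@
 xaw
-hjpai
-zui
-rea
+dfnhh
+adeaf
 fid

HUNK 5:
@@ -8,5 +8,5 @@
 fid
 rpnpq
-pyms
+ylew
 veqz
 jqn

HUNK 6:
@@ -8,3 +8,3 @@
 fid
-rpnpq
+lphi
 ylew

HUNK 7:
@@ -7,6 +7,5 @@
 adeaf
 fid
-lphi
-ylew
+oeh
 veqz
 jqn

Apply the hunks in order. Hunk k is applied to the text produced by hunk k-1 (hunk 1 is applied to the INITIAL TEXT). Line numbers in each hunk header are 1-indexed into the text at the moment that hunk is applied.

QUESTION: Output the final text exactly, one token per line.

Answer: geig
yuaf
fpx
hkth
xaw
dfnhh
adeaf
fid
oeh
veqz
jqn

Derivation:
Hunk 1: at line 7 remove [zmr,lhd,hltum] add [rpnpq,pyms] -> 12 lines: geig yuaf fpx lbi gimge xsvux rea fid rpnpq pyms veqz jqn
Hunk 2: at line 4 remove [gimge,xsvux] add [glfn,zui] -> 12 lines: geig yuaf fpx lbi glfn zui rea fid rpnpq pyms veqz jqn
Hunk 3: at line 2 remove [lbi,glfn] add [hkth,xaw,hjpai] -> 13 lines: geig yuaf fpx hkth xaw hjpai zui rea fid rpnpq pyms veqz jqn
Hunk 4: at line 5 remove [hjpai,zui,rea] add [dfnhh,adeaf] -> 12 lines: geig yuaf fpx hkth xaw dfnhh adeaf fid rpnpq pyms veqz jqn
Hunk 5: at line 8 remove [pyms] add [ylew] -> 12 lines: geig yuaf fpx hkth xaw dfnhh adeaf fid rpnpq ylew veqz jqn
Hunk 6: at line 8 remove [rpnpq] add [lphi] -> 12 lines: geig yuaf fpx hkth xaw dfnhh adeaf fid lphi ylew veqz jqn
Hunk 7: at line 7 remove [lphi,ylew] add [oeh] -> 11 lines: geig yuaf fpx hkth xaw dfnhh adeaf fid oeh veqz jqn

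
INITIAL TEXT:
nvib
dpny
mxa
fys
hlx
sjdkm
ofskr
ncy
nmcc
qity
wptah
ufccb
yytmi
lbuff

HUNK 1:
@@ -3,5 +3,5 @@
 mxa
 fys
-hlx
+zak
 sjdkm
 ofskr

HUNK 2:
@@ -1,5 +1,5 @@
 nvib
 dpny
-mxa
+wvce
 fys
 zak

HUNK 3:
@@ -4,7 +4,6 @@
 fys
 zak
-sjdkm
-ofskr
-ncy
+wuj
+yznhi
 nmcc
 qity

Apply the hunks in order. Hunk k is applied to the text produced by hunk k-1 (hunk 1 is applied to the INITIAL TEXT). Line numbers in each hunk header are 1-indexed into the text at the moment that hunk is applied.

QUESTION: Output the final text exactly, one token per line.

Hunk 1: at line 3 remove [hlx] add [zak] -> 14 lines: nvib dpny mxa fys zak sjdkm ofskr ncy nmcc qity wptah ufccb yytmi lbuff
Hunk 2: at line 1 remove [mxa] add [wvce] -> 14 lines: nvib dpny wvce fys zak sjdkm ofskr ncy nmcc qity wptah ufccb yytmi lbuff
Hunk 3: at line 4 remove [sjdkm,ofskr,ncy] add [wuj,yznhi] -> 13 lines: nvib dpny wvce fys zak wuj yznhi nmcc qity wptah ufccb yytmi lbuff

Answer: nvib
dpny
wvce
fys
zak
wuj
yznhi
nmcc
qity
wptah
ufccb
yytmi
lbuff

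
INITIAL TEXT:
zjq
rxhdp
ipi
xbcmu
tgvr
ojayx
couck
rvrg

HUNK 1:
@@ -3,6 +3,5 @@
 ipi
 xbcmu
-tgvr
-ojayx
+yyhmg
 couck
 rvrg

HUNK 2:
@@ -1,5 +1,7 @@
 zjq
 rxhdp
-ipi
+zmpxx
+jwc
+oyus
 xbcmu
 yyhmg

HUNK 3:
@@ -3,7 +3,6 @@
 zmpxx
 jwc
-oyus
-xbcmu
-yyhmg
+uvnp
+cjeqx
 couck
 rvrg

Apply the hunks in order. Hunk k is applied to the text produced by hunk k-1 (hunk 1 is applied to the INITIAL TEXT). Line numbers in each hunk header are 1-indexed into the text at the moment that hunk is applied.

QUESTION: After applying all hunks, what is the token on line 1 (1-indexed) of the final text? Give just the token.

Hunk 1: at line 3 remove [tgvr,ojayx] add [yyhmg] -> 7 lines: zjq rxhdp ipi xbcmu yyhmg couck rvrg
Hunk 2: at line 1 remove [ipi] add [zmpxx,jwc,oyus] -> 9 lines: zjq rxhdp zmpxx jwc oyus xbcmu yyhmg couck rvrg
Hunk 3: at line 3 remove [oyus,xbcmu,yyhmg] add [uvnp,cjeqx] -> 8 lines: zjq rxhdp zmpxx jwc uvnp cjeqx couck rvrg
Final line 1: zjq

Answer: zjq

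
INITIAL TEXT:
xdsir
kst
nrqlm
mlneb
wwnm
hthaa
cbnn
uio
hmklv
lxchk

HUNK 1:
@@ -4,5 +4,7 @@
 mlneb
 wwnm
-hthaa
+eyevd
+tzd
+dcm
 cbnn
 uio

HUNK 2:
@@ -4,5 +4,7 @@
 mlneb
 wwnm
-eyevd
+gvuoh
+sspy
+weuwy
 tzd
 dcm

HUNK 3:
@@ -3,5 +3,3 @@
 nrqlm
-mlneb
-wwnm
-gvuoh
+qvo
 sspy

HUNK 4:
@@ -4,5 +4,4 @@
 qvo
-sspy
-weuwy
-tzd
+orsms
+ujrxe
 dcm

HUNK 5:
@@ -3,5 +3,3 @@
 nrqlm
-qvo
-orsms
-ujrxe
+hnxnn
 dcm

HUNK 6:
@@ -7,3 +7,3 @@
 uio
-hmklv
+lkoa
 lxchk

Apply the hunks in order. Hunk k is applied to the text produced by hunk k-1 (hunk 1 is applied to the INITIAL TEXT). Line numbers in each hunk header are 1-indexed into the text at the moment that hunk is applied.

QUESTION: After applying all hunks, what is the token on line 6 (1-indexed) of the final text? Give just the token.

Answer: cbnn

Derivation:
Hunk 1: at line 4 remove [hthaa] add [eyevd,tzd,dcm] -> 12 lines: xdsir kst nrqlm mlneb wwnm eyevd tzd dcm cbnn uio hmklv lxchk
Hunk 2: at line 4 remove [eyevd] add [gvuoh,sspy,weuwy] -> 14 lines: xdsir kst nrqlm mlneb wwnm gvuoh sspy weuwy tzd dcm cbnn uio hmklv lxchk
Hunk 3: at line 3 remove [mlneb,wwnm,gvuoh] add [qvo] -> 12 lines: xdsir kst nrqlm qvo sspy weuwy tzd dcm cbnn uio hmklv lxchk
Hunk 4: at line 4 remove [sspy,weuwy,tzd] add [orsms,ujrxe] -> 11 lines: xdsir kst nrqlm qvo orsms ujrxe dcm cbnn uio hmklv lxchk
Hunk 5: at line 3 remove [qvo,orsms,ujrxe] add [hnxnn] -> 9 lines: xdsir kst nrqlm hnxnn dcm cbnn uio hmklv lxchk
Hunk 6: at line 7 remove [hmklv] add [lkoa] -> 9 lines: xdsir kst nrqlm hnxnn dcm cbnn uio lkoa lxchk
Final line 6: cbnn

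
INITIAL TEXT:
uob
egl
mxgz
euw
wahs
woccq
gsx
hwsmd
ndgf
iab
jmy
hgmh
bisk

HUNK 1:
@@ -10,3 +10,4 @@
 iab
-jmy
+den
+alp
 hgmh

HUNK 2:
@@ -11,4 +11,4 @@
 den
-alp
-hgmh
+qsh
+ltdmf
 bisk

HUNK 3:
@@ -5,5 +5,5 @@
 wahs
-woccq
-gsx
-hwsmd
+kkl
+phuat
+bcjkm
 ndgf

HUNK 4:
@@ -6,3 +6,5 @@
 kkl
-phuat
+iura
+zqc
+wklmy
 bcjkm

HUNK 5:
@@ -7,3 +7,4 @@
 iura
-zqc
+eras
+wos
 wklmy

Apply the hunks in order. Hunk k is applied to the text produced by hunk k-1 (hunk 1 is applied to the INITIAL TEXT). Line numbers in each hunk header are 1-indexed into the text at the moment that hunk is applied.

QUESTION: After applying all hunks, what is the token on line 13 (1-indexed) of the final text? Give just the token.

Answer: iab

Derivation:
Hunk 1: at line 10 remove [jmy] add [den,alp] -> 14 lines: uob egl mxgz euw wahs woccq gsx hwsmd ndgf iab den alp hgmh bisk
Hunk 2: at line 11 remove [alp,hgmh] add [qsh,ltdmf] -> 14 lines: uob egl mxgz euw wahs woccq gsx hwsmd ndgf iab den qsh ltdmf bisk
Hunk 3: at line 5 remove [woccq,gsx,hwsmd] add [kkl,phuat,bcjkm] -> 14 lines: uob egl mxgz euw wahs kkl phuat bcjkm ndgf iab den qsh ltdmf bisk
Hunk 4: at line 6 remove [phuat] add [iura,zqc,wklmy] -> 16 lines: uob egl mxgz euw wahs kkl iura zqc wklmy bcjkm ndgf iab den qsh ltdmf bisk
Hunk 5: at line 7 remove [zqc] add [eras,wos] -> 17 lines: uob egl mxgz euw wahs kkl iura eras wos wklmy bcjkm ndgf iab den qsh ltdmf bisk
Final line 13: iab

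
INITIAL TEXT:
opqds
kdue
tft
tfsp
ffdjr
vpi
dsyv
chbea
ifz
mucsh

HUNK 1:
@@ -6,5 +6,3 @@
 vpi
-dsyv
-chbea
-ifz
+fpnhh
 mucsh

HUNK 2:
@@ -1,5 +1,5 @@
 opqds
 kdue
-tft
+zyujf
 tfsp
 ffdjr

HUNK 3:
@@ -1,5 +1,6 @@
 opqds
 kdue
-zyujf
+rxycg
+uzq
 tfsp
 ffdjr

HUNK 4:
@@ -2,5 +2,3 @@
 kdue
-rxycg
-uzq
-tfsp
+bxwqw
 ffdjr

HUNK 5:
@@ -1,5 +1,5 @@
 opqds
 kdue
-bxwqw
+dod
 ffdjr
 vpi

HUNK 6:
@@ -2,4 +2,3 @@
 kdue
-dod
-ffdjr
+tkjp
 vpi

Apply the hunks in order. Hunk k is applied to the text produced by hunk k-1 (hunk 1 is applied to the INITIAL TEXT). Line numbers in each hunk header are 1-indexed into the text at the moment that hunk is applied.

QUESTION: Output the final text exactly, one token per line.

Hunk 1: at line 6 remove [dsyv,chbea,ifz] add [fpnhh] -> 8 lines: opqds kdue tft tfsp ffdjr vpi fpnhh mucsh
Hunk 2: at line 1 remove [tft] add [zyujf] -> 8 lines: opqds kdue zyujf tfsp ffdjr vpi fpnhh mucsh
Hunk 3: at line 1 remove [zyujf] add [rxycg,uzq] -> 9 lines: opqds kdue rxycg uzq tfsp ffdjr vpi fpnhh mucsh
Hunk 4: at line 2 remove [rxycg,uzq,tfsp] add [bxwqw] -> 7 lines: opqds kdue bxwqw ffdjr vpi fpnhh mucsh
Hunk 5: at line 1 remove [bxwqw] add [dod] -> 7 lines: opqds kdue dod ffdjr vpi fpnhh mucsh
Hunk 6: at line 2 remove [dod,ffdjr] add [tkjp] -> 6 lines: opqds kdue tkjp vpi fpnhh mucsh

Answer: opqds
kdue
tkjp
vpi
fpnhh
mucsh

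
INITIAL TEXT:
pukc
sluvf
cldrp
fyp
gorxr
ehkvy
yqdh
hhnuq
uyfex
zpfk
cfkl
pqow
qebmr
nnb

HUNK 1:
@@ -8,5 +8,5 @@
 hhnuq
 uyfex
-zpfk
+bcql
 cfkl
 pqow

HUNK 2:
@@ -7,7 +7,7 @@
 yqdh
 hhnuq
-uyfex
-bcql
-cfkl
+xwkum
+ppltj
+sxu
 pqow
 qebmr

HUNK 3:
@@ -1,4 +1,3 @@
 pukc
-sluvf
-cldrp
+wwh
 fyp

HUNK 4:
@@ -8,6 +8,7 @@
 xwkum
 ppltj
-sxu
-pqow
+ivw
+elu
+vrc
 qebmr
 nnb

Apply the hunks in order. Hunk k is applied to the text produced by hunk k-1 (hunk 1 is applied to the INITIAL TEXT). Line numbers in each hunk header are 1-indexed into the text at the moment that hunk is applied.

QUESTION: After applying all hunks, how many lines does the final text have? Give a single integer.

Answer: 14

Derivation:
Hunk 1: at line 8 remove [zpfk] add [bcql] -> 14 lines: pukc sluvf cldrp fyp gorxr ehkvy yqdh hhnuq uyfex bcql cfkl pqow qebmr nnb
Hunk 2: at line 7 remove [uyfex,bcql,cfkl] add [xwkum,ppltj,sxu] -> 14 lines: pukc sluvf cldrp fyp gorxr ehkvy yqdh hhnuq xwkum ppltj sxu pqow qebmr nnb
Hunk 3: at line 1 remove [sluvf,cldrp] add [wwh] -> 13 lines: pukc wwh fyp gorxr ehkvy yqdh hhnuq xwkum ppltj sxu pqow qebmr nnb
Hunk 4: at line 8 remove [sxu,pqow] add [ivw,elu,vrc] -> 14 lines: pukc wwh fyp gorxr ehkvy yqdh hhnuq xwkum ppltj ivw elu vrc qebmr nnb
Final line count: 14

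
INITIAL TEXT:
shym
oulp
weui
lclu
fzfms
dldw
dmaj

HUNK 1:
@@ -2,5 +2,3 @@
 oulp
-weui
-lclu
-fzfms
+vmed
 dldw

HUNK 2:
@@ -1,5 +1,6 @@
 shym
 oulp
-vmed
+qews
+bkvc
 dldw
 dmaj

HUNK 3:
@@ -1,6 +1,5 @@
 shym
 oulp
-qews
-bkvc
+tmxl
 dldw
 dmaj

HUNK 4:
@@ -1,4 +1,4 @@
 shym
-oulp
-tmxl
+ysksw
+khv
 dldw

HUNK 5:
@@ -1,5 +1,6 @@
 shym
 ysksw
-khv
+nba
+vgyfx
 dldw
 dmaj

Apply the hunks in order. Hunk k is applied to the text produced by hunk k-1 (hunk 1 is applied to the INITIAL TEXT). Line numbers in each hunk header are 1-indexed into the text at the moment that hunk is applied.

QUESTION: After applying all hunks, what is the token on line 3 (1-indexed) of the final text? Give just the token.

Hunk 1: at line 2 remove [weui,lclu,fzfms] add [vmed] -> 5 lines: shym oulp vmed dldw dmaj
Hunk 2: at line 1 remove [vmed] add [qews,bkvc] -> 6 lines: shym oulp qews bkvc dldw dmaj
Hunk 3: at line 1 remove [qews,bkvc] add [tmxl] -> 5 lines: shym oulp tmxl dldw dmaj
Hunk 4: at line 1 remove [oulp,tmxl] add [ysksw,khv] -> 5 lines: shym ysksw khv dldw dmaj
Hunk 5: at line 1 remove [khv] add [nba,vgyfx] -> 6 lines: shym ysksw nba vgyfx dldw dmaj
Final line 3: nba

Answer: nba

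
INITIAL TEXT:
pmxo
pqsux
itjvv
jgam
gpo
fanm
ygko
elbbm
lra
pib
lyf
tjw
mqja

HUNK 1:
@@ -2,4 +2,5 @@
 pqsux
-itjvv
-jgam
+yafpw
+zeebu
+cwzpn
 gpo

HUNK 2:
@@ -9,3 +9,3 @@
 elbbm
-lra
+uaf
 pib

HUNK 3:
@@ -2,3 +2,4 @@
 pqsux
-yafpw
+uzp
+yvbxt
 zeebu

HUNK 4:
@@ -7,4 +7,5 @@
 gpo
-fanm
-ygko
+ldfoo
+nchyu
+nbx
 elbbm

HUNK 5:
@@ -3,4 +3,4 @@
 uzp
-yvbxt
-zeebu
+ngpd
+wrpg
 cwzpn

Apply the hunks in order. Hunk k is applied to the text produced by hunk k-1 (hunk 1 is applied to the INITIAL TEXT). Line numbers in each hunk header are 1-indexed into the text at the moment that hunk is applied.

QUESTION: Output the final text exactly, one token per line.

Answer: pmxo
pqsux
uzp
ngpd
wrpg
cwzpn
gpo
ldfoo
nchyu
nbx
elbbm
uaf
pib
lyf
tjw
mqja

Derivation:
Hunk 1: at line 2 remove [itjvv,jgam] add [yafpw,zeebu,cwzpn] -> 14 lines: pmxo pqsux yafpw zeebu cwzpn gpo fanm ygko elbbm lra pib lyf tjw mqja
Hunk 2: at line 9 remove [lra] add [uaf] -> 14 lines: pmxo pqsux yafpw zeebu cwzpn gpo fanm ygko elbbm uaf pib lyf tjw mqja
Hunk 3: at line 2 remove [yafpw] add [uzp,yvbxt] -> 15 lines: pmxo pqsux uzp yvbxt zeebu cwzpn gpo fanm ygko elbbm uaf pib lyf tjw mqja
Hunk 4: at line 7 remove [fanm,ygko] add [ldfoo,nchyu,nbx] -> 16 lines: pmxo pqsux uzp yvbxt zeebu cwzpn gpo ldfoo nchyu nbx elbbm uaf pib lyf tjw mqja
Hunk 5: at line 3 remove [yvbxt,zeebu] add [ngpd,wrpg] -> 16 lines: pmxo pqsux uzp ngpd wrpg cwzpn gpo ldfoo nchyu nbx elbbm uaf pib lyf tjw mqja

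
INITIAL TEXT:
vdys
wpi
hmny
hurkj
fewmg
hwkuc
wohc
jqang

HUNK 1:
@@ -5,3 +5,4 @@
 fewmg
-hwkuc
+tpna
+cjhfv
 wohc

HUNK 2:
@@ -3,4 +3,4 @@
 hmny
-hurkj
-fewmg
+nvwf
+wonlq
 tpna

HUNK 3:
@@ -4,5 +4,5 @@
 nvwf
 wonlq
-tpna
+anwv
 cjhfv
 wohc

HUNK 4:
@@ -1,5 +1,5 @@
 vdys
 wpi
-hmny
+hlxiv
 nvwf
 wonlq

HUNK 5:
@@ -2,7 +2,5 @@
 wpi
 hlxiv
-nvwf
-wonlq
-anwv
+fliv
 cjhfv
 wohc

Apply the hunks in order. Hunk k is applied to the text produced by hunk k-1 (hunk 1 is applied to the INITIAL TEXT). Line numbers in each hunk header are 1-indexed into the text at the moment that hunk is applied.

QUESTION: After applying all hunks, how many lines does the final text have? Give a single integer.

Hunk 1: at line 5 remove [hwkuc] add [tpna,cjhfv] -> 9 lines: vdys wpi hmny hurkj fewmg tpna cjhfv wohc jqang
Hunk 2: at line 3 remove [hurkj,fewmg] add [nvwf,wonlq] -> 9 lines: vdys wpi hmny nvwf wonlq tpna cjhfv wohc jqang
Hunk 3: at line 4 remove [tpna] add [anwv] -> 9 lines: vdys wpi hmny nvwf wonlq anwv cjhfv wohc jqang
Hunk 4: at line 1 remove [hmny] add [hlxiv] -> 9 lines: vdys wpi hlxiv nvwf wonlq anwv cjhfv wohc jqang
Hunk 5: at line 2 remove [nvwf,wonlq,anwv] add [fliv] -> 7 lines: vdys wpi hlxiv fliv cjhfv wohc jqang
Final line count: 7

Answer: 7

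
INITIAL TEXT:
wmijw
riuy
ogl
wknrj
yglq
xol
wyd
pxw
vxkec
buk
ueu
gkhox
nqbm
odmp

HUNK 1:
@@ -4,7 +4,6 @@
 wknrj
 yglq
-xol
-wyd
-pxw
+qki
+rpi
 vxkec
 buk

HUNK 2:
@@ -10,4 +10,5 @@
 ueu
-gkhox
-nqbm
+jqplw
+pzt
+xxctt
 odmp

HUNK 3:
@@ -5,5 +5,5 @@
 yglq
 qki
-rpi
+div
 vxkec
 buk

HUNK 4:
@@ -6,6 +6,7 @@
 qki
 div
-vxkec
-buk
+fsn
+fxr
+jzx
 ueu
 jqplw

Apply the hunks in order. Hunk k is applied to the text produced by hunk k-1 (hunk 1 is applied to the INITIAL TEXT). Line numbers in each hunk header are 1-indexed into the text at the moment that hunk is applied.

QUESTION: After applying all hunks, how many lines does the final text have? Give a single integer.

Answer: 15

Derivation:
Hunk 1: at line 4 remove [xol,wyd,pxw] add [qki,rpi] -> 13 lines: wmijw riuy ogl wknrj yglq qki rpi vxkec buk ueu gkhox nqbm odmp
Hunk 2: at line 10 remove [gkhox,nqbm] add [jqplw,pzt,xxctt] -> 14 lines: wmijw riuy ogl wknrj yglq qki rpi vxkec buk ueu jqplw pzt xxctt odmp
Hunk 3: at line 5 remove [rpi] add [div] -> 14 lines: wmijw riuy ogl wknrj yglq qki div vxkec buk ueu jqplw pzt xxctt odmp
Hunk 4: at line 6 remove [vxkec,buk] add [fsn,fxr,jzx] -> 15 lines: wmijw riuy ogl wknrj yglq qki div fsn fxr jzx ueu jqplw pzt xxctt odmp
Final line count: 15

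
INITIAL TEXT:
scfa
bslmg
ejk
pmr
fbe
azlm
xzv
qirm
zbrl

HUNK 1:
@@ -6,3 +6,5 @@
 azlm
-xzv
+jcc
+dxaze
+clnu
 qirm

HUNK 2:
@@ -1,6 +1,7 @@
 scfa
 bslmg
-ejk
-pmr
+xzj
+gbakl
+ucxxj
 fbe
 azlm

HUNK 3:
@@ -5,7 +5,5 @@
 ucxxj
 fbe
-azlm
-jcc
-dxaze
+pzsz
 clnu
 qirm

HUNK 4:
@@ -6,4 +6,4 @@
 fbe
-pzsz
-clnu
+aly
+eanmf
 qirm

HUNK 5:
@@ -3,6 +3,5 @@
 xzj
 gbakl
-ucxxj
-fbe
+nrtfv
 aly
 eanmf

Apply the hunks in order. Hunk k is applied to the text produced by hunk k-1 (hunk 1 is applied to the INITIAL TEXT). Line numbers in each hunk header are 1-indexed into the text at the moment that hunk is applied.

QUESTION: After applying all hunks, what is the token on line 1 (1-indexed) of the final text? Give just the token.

Hunk 1: at line 6 remove [xzv] add [jcc,dxaze,clnu] -> 11 lines: scfa bslmg ejk pmr fbe azlm jcc dxaze clnu qirm zbrl
Hunk 2: at line 1 remove [ejk,pmr] add [xzj,gbakl,ucxxj] -> 12 lines: scfa bslmg xzj gbakl ucxxj fbe azlm jcc dxaze clnu qirm zbrl
Hunk 3: at line 5 remove [azlm,jcc,dxaze] add [pzsz] -> 10 lines: scfa bslmg xzj gbakl ucxxj fbe pzsz clnu qirm zbrl
Hunk 4: at line 6 remove [pzsz,clnu] add [aly,eanmf] -> 10 lines: scfa bslmg xzj gbakl ucxxj fbe aly eanmf qirm zbrl
Hunk 5: at line 3 remove [ucxxj,fbe] add [nrtfv] -> 9 lines: scfa bslmg xzj gbakl nrtfv aly eanmf qirm zbrl
Final line 1: scfa

Answer: scfa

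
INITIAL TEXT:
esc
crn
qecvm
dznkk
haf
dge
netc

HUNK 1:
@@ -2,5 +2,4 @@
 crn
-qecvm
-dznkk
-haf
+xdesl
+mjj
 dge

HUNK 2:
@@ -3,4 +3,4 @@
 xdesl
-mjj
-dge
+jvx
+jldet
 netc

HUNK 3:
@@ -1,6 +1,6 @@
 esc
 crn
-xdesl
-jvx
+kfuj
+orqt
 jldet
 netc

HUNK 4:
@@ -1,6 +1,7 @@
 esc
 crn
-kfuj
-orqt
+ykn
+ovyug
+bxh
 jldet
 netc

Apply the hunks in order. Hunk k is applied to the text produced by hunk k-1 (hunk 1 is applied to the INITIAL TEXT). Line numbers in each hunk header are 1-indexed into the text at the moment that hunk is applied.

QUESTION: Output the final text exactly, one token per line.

Hunk 1: at line 2 remove [qecvm,dznkk,haf] add [xdesl,mjj] -> 6 lines: esc crn xdesl mjj dge netc
Hunk 2: at line 3 remove [mjj,dge] add [jvx,jldet] -> 6 lines: esc crn xdesl jvx jldet netc
Hunk 3: at line 1 remove [xdesl,jvx] add [kfuj,orqt] -> 6 lines: esc crn kfuj orqt jldet netc
Hunk 4: at line 1 remove [kfuj,orqt] add [ykn,ovyug,bxh] -> 7 lines: esc crn ykn ovyug bxh jldet netc

Answer: esc
crn
ykn
ovyug
bxh
jldet
netc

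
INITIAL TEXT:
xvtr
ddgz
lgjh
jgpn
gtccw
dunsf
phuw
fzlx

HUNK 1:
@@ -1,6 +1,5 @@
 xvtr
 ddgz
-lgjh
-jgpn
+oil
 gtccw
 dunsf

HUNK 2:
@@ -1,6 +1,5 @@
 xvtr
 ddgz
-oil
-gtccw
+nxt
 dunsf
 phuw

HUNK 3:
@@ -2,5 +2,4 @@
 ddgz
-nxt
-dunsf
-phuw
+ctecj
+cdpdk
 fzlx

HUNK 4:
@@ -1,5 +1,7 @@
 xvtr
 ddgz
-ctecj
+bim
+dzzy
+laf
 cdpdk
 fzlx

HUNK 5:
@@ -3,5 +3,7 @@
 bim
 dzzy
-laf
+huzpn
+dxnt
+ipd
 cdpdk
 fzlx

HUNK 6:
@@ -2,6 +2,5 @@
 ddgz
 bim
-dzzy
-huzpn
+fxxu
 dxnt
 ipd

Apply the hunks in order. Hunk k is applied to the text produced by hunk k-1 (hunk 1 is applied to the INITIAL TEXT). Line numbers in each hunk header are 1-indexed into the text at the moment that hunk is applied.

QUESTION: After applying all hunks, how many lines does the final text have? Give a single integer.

Hunk 1: at line 1 remove [lgjh,jgpn] add [oil] -> 7 lines: xvtr ddgz oil gtccw dunsf phuw fzlx
Hunk 2: at line 1 remove [oil,gtccw] add [nxt] -> 6 lines: xvtr ddgz nxt dunsf phuw fzlx
Hunk 3: at line 2 remove [nxt,dunsf,phuw] add [ctecj,cdpdk] -> 5 lines: xvtr ddgz ctecj cdpdk fzlx
Hunk 4: at line 1 remove [ctecj] add [bim,dzzy,laf] -> 7 lines: xvtr ddgz bim dzzy laf cdpdk fzlx
Hunk 5: at line 3 remove [laf] add [huzpn,dxnt,ipd] -> 9 lines: xvtr ddgz bim dzzy huzpn dxnt ipd cdpdk fzlx
Hunk 6: at line 2 remove [dzzy,huzpn] add [fxxu] -> 8 lines: xvtr ddgz bim fxxu dxnt ipd cdpdk fzlx
Final line count: 8

Answer: 8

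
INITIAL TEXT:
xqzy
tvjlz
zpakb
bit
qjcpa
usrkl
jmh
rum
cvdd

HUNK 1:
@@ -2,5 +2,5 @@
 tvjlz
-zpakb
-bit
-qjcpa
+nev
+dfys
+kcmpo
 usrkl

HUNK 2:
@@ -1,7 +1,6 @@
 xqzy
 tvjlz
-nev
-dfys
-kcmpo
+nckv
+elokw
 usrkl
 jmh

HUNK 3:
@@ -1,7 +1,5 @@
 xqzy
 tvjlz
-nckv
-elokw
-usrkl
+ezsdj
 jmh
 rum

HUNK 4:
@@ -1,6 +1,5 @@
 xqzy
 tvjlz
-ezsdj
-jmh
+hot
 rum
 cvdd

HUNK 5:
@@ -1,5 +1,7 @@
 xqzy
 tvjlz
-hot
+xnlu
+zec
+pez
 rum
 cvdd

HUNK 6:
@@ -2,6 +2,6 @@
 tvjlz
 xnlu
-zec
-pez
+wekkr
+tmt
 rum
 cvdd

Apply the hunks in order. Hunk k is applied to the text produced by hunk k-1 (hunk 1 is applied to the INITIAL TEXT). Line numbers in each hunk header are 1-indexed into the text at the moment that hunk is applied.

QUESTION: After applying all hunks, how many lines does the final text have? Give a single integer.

Answer: 7

Derivation:
Hunk 1: at line 2 remove [zpakb,bit,qjcpa] add [nev,dfys,kcmpo] -> 9 lines: xqzy tvjlz nev dfys kcmpo usrkl jmh rum cvdd
Hunk 2: at line 1 remove [nev,dfys,kcmpo] add [nckv,elokw] -> 8 lines: xqzy tvjlz nckv elokw usrkl jmh rum cvdd
Hunk 3: at line 1 remove [nckv,elokw,usrkl] add [ezsdj] -> 6 lines: xqzy tvjlz ezsdj jmh rum cvdd
Hunk 4: at line 1 remove [ezsdj,jmh] add [hot] -> 5 lines: xqzy tvjlz hot rum cvdd
Hunk 5: at line 1 remove [hot] add [xnlu,zec,pez] -> 7 lines: xqzy tvjlz xnlu zec pez rum cvdd
Hunk 6: at line 2 remove [zec,pez] add [wekkr,tmt] -> 7 lines: xqzy tvjlz xnlu wekkr tmt rum cvdd
Final line count: 7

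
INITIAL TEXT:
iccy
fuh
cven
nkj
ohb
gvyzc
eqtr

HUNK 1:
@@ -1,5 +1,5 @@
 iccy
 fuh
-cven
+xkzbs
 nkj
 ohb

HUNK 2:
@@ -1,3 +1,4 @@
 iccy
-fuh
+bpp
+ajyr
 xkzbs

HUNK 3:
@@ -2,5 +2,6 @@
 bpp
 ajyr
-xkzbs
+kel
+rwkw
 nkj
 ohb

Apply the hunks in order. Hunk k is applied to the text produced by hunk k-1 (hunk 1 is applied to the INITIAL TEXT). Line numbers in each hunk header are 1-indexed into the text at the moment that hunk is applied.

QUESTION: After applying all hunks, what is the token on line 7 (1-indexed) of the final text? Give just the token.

Hunk 1: at line 1 remove [cven] add [xkzbs] -> 7 lines: iccy fuh xkzbs nkj ohb gvyzc eqtr
Hunk 2: at line 1 remove [fuh] add [bpp,ajyr] -> 8 lines: iccy bpp ajyr xkzbs nkj ohb gvyzc eqtr
Hunk 3: at line 2 remove [xkzbs] add [kel,rwkw] -> 9 lines: iccy bpp ajyr kel rwkw nkj ohb gvyzc eqtr
Final line 7: ohb

Answer: ohb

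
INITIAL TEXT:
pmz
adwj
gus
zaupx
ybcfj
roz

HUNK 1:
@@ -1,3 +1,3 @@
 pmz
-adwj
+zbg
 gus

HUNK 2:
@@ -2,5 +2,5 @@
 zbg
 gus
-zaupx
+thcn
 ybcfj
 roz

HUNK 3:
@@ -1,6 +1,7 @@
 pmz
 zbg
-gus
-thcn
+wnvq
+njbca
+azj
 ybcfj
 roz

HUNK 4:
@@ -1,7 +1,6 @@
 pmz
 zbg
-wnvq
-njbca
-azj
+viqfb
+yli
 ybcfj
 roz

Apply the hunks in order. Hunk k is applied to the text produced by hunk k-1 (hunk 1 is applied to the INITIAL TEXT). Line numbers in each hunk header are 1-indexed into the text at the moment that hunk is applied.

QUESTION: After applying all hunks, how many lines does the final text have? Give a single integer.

Answer: 6

Derivation:
Hunk 1: at line 1 remove [adwj] add [zbg] -> 6 lines: pmz zbg gus zaupx ybcfj roz
Hunk 2: at line 2 remove [zaupx] add [thcn] -> 6 lines: pmz zbg gus thcn ybcfj roz
Hunk 3: at line 1 remove [gus,thcn] add [wnvq,njbca,azj] -> 7 lines: pmz zbg wnvq njbca azj ybcfj roz
Hunk 4: at line 1 remove [wnvq,njbca,azj] add [viqfb,yli] -> 6 lines: pmz zbg viqfb yli ybcfj roz
Final line count: 6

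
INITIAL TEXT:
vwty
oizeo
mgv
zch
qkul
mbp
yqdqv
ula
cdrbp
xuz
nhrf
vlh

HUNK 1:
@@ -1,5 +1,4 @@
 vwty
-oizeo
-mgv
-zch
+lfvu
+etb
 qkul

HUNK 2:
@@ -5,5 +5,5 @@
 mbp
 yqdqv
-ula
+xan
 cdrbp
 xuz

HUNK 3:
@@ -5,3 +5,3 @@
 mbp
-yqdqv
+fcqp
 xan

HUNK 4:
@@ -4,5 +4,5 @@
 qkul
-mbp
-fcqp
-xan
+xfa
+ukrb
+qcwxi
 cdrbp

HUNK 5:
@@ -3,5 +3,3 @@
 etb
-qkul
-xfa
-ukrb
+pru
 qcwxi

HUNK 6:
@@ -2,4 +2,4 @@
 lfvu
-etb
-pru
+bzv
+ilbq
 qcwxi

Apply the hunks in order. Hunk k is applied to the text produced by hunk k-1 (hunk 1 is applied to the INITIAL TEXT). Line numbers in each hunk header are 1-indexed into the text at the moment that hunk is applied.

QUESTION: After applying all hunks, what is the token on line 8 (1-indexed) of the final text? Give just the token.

Hunk 1: at line 1 remove [oizeo,mgv,zch] add [lfvu,etb] -> 11 lines: vwty lfvu etb qkul mbp yqdqv ula cdrbp xuz nhrf vlh
Hunk 2: at line 5 remove [ula] add [xan] -> 11 lines: vwty lfvu etb qkul mbp yqdqv xan cdrbp xuz nhrf vlh
Hunk 3: at line 5 remove [yqdqv] add [fcqp] -> 11 lines: vwty lfvu etb qkul mbp fcqp xan cdrbp xuz nhrf vlh
Hunk 4: at line 4 remove [mbp,fcqp,xan] add [xfa,ukrb,qcwxi] -> 11 lines: vwty lfvu etb qkul xfa ukrb qcwxi cdrbp xuz nhrf vlh
Hunk 5: at line 3 remove [qkul,xfa,ukrb] add [pru] -> 9 lines: vwty lfvu etb pru qcwxi cdrbp xuz nhrf vlh
Hunk 6: at line 2 remove [etb,pru] add [bzv,ilbq] -> 9 lines: vwty lfvu bzv ilbq qcwxi cdrbp xuz nhrf vlh
Final line 8: nhrf

Answer: nhrf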